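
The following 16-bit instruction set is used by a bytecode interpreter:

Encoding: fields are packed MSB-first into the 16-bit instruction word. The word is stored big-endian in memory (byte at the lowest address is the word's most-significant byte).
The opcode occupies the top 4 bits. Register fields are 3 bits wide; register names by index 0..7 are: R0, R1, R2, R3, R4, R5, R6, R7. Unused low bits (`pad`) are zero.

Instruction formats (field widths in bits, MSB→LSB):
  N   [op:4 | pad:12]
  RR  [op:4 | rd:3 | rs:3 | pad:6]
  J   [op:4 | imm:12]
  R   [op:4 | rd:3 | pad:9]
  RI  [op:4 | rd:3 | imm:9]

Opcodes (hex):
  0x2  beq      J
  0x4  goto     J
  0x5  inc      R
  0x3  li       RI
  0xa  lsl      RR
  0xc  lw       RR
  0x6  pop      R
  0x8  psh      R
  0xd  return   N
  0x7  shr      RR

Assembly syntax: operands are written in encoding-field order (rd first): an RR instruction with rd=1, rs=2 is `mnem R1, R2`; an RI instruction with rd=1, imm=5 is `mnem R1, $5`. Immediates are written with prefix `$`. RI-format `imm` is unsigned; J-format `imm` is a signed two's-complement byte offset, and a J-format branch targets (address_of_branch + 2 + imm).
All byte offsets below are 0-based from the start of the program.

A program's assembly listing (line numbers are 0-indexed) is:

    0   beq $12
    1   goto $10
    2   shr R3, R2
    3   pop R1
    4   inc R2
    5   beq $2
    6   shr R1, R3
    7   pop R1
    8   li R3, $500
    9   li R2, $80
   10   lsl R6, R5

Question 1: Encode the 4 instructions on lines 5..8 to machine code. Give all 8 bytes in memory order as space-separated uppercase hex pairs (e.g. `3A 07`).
5. beq fields op=0x2:4|imm=2:12 → word 2002h → 20 02
6. shr fields op=0x7:4|rd=1:3|rs=3:3|pad=0:6 → word 72c0h → 72 c0
7. pop fields op=0x6:4|rd=1:3|pad=0:9 → word 6200h → 62 00
8. li fields op=0x3:4|rd=3:3|imm=500:9 → word 37f4h → 37 f4

20 02 72 C0 62 00 37 F4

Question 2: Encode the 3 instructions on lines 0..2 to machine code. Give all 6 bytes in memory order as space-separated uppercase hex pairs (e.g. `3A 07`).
20 0C 40 0A 76 80

line 0 (beq): pack op=0x2:4|imm=12:12 = 0x200c; big→ 20 0c
line 1 (goto): pack op=0x4:4|imm=10:12 = 0x400a; big→ 40 0a
line 2 (shr): pack op=0x7:4|rd=3:3|rs=2:3|pad=0:6 = 0x7680; big→ 76 80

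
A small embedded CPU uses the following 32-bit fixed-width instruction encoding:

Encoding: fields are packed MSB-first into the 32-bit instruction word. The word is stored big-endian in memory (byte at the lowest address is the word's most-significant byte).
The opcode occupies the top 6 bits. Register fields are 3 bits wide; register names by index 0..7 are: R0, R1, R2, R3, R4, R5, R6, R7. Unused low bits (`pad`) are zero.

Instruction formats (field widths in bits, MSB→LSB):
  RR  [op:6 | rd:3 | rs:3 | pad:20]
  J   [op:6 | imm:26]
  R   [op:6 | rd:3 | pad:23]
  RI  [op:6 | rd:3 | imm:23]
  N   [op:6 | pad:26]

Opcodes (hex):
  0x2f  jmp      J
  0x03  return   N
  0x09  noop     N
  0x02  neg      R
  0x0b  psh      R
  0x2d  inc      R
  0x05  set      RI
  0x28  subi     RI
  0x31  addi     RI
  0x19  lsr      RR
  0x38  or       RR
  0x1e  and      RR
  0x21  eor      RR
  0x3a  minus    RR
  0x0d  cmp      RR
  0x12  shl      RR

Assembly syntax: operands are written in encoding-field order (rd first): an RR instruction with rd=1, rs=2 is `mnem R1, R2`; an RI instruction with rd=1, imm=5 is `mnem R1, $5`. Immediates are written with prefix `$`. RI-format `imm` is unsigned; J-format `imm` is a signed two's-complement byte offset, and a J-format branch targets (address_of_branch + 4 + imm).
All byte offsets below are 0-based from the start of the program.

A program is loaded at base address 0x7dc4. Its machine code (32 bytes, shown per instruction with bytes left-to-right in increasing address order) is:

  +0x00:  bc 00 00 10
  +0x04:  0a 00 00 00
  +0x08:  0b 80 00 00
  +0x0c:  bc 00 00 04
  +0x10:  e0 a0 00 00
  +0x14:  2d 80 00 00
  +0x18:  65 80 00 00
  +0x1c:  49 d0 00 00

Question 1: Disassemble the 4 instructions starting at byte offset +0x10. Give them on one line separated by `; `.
+0x10: e0 a0 00 00 ⇒ word 0xe0a00000 (big)
  op=0xe0a00000>>26=0x38 ⇒ or (RR)
  rd: (w>>23)&0x7=0x1 → R1
  rs: (w>>20)&0x7=0x2 → R2
+0x14: 2d 80 00 00 ⇒ word 0x2d800000 (big)
  op=0x2d800000>>26=0xb ⇒ psh (R)
  rd: (w>>23)&0x7=0x3 → R3
+0x18: 65 80 00 00 ⇒ word 0x65800000 (big)
  op=0x65800000>>26=0x19 ⇒ lsr (RR)
  rd: (w>>23)&0x7=0x3 → R3
  rs: (w>>20)&0x7=0x0 → R0
+0x1c: 49 d0 00 00 ⇒ word 0x49d00000 (big)
  op=0x49d00000>>26=0x12 ⇒ shl (RR)
  rd: (w>>23)&0x7=0x3 → R3
  rs: (w>>20)&0x7=0x5 → R5

or R1, R2; psh R3; lsr R3, R0; shl R3, R5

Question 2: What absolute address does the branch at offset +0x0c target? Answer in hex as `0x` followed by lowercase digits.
@+0c  big-endian(bc 00 00 04) = 0xbc000004
  op=0xbc000004>>26=0x2f ⇒ jmp (J)
  imm: (w>>0)&0x3ffffff=0x4 → $4
  target = base 0x7dc4 + off 0x0c + 4 + imm 4 = 0x7dd8

0x7dd8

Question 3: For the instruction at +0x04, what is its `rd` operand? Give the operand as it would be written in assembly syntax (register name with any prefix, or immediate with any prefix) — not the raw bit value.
off 0x04: read 0a 00 00 00 as big → 0x0a000000
  opcode bits[31:26]=0x2: neg/R
  rd@[25:23]=0x4 ⇒ R4

R4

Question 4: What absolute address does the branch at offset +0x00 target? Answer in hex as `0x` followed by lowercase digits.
0x7dd8

@+00  big-endian(bc 00 00 10) = 0xbc000010
  top 6b → 0x2f → jmp [J]
  imm@[25:0]=0x10 ⇒ $16
  target = base 0x7dc4 + off 0x00 + 4 + imm 16 = 0x7dd8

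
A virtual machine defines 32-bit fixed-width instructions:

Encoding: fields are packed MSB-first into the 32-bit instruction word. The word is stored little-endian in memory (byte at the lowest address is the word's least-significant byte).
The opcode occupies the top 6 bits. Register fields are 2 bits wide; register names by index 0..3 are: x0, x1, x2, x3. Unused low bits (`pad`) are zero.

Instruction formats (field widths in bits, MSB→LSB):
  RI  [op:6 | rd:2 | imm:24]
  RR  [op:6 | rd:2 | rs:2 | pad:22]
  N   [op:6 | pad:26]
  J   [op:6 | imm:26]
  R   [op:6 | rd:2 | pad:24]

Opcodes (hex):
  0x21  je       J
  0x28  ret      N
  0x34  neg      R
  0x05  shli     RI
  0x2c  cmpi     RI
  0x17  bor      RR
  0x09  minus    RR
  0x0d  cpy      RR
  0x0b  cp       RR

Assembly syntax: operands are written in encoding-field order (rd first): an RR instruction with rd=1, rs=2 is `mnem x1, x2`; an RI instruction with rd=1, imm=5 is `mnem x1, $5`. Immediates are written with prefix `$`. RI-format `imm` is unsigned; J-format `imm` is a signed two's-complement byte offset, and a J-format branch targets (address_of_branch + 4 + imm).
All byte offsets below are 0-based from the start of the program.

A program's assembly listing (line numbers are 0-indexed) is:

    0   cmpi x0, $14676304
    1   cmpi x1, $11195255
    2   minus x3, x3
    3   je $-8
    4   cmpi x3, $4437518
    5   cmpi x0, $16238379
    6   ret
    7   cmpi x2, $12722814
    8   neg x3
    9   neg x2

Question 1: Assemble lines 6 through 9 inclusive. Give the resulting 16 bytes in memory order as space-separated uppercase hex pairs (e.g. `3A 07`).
L6: ret op=0x28:6|pad=0:26 ⇒ 0xa0000000 ⇒ little 00 00 00 a0
L7: cmpi op=0x2c:6|rd=2:2|imm=12722814:24 ⇒ 0xb2c2227e ⇒ little 7e 22 c2 b2
L8: neg op=0x34:6|rd=3:2|pad=0:24 ⇒ 0xd3000000 ⇒ little 00 00 00 d3
L9: neg op=0x34:6|rd=2:2|pad=0:24 ⇒ 0xd2000000 ⇒ little 00 00 00 d2

00 00 00 A0 7E 22 C2 B2 00 00 00 D3 00 00 00 D2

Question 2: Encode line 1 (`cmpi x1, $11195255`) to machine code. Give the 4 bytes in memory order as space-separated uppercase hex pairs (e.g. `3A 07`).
L1: cmpi op=0x2c:6|rd=1:2|imm=11195255:24 ⇒ 0xb1aad377 ⇒ little 77 d3 aa b1

77 D3 AA B1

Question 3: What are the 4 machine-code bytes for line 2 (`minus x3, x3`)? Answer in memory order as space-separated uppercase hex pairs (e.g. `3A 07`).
00 00 C0 27

L2: minus op=0x9:6|rd=3:2|rs=3:2|pad=0:22 ⇒ 0x27c00000 ⇒ little 00 00 c0 27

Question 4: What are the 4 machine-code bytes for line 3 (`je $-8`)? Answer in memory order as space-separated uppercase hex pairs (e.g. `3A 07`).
F8 FF FF 87

3. je fields op=0x21:6|imm=-8:26 → word 87fffff8h → f8 ff ff 87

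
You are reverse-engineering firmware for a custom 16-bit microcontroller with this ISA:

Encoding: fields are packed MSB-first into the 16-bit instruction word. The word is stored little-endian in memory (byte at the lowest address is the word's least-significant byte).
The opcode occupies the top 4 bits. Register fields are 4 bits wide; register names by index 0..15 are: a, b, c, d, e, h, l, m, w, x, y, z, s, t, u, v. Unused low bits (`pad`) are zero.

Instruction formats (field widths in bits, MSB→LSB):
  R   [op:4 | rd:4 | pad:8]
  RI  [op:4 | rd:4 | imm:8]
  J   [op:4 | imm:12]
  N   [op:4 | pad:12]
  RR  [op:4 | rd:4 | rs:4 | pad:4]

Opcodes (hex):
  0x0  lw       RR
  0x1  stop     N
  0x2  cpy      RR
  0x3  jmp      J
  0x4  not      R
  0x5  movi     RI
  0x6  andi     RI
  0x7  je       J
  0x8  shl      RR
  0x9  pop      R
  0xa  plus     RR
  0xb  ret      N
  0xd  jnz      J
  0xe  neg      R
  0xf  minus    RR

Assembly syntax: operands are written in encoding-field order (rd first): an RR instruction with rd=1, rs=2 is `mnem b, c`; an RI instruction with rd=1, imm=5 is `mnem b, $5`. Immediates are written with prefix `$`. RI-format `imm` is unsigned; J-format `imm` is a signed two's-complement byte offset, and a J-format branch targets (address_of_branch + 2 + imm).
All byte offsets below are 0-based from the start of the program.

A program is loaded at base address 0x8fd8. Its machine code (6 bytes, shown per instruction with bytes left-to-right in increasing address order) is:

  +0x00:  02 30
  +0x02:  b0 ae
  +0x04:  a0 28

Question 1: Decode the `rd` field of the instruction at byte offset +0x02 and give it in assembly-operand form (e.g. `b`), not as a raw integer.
off 0x02: read b0 ae as little → 0xaeb0
  opcode bits[15:12]=0xa: plus/RR
  [11:8] rd=14 = u
  [7:4] rs=11 = z

u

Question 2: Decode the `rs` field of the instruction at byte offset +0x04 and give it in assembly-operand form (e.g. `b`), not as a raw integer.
[04] a0 28 → 0x28a0
  opcode bits[15:12]=0x2: cpy/RR
  rd: (w>>8)&0xf=0x8 → w
  rs: (w>>4)&0xf=0xa → y

y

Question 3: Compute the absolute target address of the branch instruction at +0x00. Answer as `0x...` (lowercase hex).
0x8fdc

+0x00: 02 30 ⇒ word 0x3002 (little)
  top 4b → 0x3 → jmp [J]
  imm: (w>>0)&0xfff=0x2 → $2
  target = base 0x8fd8 + off 0x00 + 2 + imm 2 = 0x8fdc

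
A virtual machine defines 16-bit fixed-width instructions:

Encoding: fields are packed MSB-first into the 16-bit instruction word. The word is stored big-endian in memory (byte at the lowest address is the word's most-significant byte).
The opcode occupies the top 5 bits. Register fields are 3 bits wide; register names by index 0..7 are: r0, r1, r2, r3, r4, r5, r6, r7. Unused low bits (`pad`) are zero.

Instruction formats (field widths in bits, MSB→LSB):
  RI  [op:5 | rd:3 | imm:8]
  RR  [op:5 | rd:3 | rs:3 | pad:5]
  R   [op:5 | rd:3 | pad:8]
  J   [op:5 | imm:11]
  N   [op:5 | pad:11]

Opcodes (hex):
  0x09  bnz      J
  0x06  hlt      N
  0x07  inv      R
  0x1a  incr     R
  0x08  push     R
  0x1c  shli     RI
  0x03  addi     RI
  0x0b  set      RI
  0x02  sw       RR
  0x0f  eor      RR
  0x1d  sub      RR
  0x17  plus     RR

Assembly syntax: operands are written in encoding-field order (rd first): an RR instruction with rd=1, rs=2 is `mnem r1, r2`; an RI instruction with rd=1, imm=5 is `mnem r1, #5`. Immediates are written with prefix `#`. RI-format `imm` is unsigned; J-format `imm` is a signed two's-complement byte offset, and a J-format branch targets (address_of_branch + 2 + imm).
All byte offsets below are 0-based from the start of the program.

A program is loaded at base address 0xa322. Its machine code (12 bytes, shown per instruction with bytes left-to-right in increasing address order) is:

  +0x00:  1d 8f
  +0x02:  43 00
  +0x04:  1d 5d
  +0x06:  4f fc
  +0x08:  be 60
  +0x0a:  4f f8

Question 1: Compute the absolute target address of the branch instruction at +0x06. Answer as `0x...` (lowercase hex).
0xa326

+0x06: 4f fc ⇒ word 0x4ffc (big)
  opcode bits[15:11]=0x9: bnz/J
  imm: (w>>0)&0x7ff=0x7fc (s11→-4) → #-4
  target = base 0xa322 + off 0x06 + 2 + imm -4 = 0xa326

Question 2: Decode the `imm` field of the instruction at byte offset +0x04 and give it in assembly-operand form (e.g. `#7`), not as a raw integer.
off 0x04: read 1d 5d as big → 0x1d5d
  opcode bits[15:11]=0x3: addi/RI
  [10:8] rd=5 = r5
  [7:0] imm=93 = #93

#93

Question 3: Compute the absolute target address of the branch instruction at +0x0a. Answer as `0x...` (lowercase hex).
@+0a  big-endian(4f f8) = 0x4ff8
  opcode bits[15:11]=0x9: bnz/J
  imm: (w>>0)&0x7ff=0x7f8 (s11→-8) → #-8
  target = base 0xa322 + off 0x0a + 2 + imm -8 = 0xa326

0xa326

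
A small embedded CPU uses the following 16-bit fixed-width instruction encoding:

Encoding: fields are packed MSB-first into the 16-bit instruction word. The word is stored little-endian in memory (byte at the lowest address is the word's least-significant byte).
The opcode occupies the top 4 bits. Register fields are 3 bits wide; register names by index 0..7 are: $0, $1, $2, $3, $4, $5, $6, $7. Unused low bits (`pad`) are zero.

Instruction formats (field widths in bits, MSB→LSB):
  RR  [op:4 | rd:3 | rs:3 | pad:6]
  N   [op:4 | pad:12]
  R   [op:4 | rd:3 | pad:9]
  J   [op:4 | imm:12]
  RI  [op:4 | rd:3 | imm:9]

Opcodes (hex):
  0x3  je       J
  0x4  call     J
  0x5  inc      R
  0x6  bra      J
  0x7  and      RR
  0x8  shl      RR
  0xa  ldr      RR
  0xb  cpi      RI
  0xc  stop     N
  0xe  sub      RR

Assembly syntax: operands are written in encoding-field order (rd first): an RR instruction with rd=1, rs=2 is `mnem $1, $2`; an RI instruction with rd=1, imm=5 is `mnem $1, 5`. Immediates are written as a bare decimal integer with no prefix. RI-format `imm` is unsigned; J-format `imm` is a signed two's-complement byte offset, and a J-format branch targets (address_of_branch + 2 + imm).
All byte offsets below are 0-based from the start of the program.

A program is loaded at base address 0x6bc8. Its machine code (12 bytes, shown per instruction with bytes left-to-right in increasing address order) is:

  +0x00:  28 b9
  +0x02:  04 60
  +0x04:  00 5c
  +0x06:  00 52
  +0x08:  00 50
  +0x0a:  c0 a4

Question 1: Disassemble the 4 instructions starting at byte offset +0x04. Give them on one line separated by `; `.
+0x04: 00 5c ⇒ word 0x5c00 (little)
  top 4b → 0x5 → inc [R]
  [11:9] rd=6 = $6
+0x06: 00 52 ⇒ word 0x5200 (little)
  top 4b → 0x5 → inc [R]
  [11:9] rd=1 = $1
+0x08: 00 50 ⇒ word 0x5000 (little)
  top 4b → 0x5 → inc [R]
  [11:9] rd=0 = $0
+0x0a: c0 a4 ⇒ word 0xa4c0 (little)
  top 4b → 0xa → ldr [RR]
  [11:9] rd=2 = $2
  [8:6] rs=3 = $3

inc $6; inc $1; inc $0; ldr $2, $3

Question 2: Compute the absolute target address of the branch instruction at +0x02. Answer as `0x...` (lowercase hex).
0x6bd0

[02] 04 60 → 0x6004
  op=0x6004>>12=0x6 ⇒ bra (J)
  [11:0] imm=4 = 4
  target = base 0x6bc8 + off 0x02 + 2 + imm 4 = 0x6bd0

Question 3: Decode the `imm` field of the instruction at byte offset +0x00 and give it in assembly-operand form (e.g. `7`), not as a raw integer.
296

@+00  little-endian(28 b9) = 0xb928
  opcode bits[15:12]=0xb: cpi/RI
  rd@[11:9]=0x4 ⇒ $4
  imm@[8:0]=0x128 ⇒ 296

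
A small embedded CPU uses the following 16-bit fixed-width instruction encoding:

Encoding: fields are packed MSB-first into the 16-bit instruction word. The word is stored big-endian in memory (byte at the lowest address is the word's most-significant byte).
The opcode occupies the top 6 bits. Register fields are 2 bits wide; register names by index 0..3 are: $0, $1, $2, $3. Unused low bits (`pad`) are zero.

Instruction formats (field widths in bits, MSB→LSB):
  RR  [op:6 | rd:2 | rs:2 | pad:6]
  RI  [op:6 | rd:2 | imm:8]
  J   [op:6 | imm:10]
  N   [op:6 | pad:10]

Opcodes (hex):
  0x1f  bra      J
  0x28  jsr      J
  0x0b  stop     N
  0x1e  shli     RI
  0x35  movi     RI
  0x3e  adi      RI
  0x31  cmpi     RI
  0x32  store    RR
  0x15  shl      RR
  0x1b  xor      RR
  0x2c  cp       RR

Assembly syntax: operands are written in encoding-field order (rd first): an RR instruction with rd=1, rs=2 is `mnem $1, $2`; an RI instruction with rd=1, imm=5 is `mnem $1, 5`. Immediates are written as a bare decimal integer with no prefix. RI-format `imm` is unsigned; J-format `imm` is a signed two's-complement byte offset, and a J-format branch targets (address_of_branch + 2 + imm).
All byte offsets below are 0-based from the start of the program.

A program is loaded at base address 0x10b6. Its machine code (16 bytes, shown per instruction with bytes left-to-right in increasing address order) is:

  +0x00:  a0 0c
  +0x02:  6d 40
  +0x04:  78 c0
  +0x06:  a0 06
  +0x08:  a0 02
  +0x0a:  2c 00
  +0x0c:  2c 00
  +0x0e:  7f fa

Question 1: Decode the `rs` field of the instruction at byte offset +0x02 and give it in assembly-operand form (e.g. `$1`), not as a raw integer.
[02] 6d 40 → 0x6d40
  opcode bits[15:10]=0x1b: xor/RR
  rd: (w>>8)&0x3=0x1 → $1
  rs: (w>>6)&0x3=0x1 → $1

$1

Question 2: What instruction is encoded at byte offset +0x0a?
off 0x0a: read 2c 00 as big → 0x2c00
  top 6b → 0xb → stop [N]

stop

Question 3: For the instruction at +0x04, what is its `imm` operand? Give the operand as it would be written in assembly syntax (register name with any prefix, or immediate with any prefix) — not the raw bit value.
192

off 0x04: read 78 c0 as big → 0x78c0
  top 6b → 0x1e → shli [RI]
  rd: (w>>8)&0x3=0x0 → $0
  imm: (w>>0)&0xff=0xc0 → 192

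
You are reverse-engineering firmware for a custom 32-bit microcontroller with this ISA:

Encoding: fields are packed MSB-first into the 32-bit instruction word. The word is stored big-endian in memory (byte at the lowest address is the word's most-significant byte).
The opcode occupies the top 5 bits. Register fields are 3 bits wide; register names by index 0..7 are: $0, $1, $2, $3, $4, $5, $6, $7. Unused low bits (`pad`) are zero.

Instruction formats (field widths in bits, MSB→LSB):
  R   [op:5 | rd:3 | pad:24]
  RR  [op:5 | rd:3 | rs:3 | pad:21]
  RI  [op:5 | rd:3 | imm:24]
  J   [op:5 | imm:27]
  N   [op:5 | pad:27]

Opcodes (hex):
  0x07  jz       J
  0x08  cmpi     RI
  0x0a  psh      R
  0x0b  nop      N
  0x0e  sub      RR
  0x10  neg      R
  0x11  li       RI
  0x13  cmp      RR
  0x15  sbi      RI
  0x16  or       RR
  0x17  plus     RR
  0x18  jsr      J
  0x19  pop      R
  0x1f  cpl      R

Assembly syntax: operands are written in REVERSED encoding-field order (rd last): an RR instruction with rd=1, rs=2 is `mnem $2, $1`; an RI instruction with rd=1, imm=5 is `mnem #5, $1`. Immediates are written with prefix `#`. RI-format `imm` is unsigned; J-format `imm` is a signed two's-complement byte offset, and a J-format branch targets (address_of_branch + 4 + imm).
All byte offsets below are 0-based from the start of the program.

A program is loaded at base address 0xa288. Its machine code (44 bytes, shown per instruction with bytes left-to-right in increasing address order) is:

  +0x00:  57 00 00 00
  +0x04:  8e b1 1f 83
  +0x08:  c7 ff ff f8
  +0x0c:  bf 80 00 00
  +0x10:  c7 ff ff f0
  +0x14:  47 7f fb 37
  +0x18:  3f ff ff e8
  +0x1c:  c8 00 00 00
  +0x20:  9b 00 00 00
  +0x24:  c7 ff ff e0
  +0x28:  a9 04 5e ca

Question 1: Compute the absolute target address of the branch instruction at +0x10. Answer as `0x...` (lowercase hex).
+0x10: c7 ff ff f0 ⇒ word 0xc7fffff0 (big)
  top 5b → 0x18 → jsr [J]
  imm@[26:0]=0x7fffff0 (s27→-16) ⇒ #-16
  target = base 0xa288 + off 0x10 + 4 + imm -16 = 0xa28c

0xa28c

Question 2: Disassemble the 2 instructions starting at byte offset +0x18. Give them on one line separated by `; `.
jz #-24; pop $0

[18] 3f ff ff e8 → 0x3fffffe8
  op=0x3fffffe8>>27=0x7 ⇒ jz (J)
  imm: (w>>0)&0x7ffffff=0x7ffffe8 (s27→-24) → #-24
[1c] c8 00 00 00 → 0xc8000000
  op=0xc8000000>>27=0x19 ⇒ pop (R)
  rd: (w>>24)&0x7=0x0 → $0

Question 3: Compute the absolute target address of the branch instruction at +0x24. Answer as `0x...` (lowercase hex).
@+24  big-endian(c7 ff ff e0) = 0xc7ffffe0
  opcode bits[31:27]=0x18: jsr/J
  [26:0] imm=134217696 (s27→-32) = #-32
  target = base 0xa288 + off 0x24 + 4 + imm -32 = 0xa290

0xa290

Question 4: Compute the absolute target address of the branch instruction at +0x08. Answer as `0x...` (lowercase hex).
+0x08: c7 ff ff f8 ⇒ word 0xc7fffff8 (big)
  opcode bits[31:27]=0x18: jsr/J
  imm: (w>>0)&0x7ffffff=0x7fffff8 (s27→-8) → #-8
  target = base 0xa288 + off 0x08 + 4 + imm -8 = 0xa28c

0xa28c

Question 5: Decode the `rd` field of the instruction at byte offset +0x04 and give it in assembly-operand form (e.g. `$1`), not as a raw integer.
+0x04: 8e b1 1f 83 ⇒ word 0x8eb11f83 (big)
  top 5b → 0x11 → li [RI]
  rd: (w>>24)&0x7=0x6 → $6
  imm: (w>>0)&0xffffff=0xb11f83 → #11607939

$6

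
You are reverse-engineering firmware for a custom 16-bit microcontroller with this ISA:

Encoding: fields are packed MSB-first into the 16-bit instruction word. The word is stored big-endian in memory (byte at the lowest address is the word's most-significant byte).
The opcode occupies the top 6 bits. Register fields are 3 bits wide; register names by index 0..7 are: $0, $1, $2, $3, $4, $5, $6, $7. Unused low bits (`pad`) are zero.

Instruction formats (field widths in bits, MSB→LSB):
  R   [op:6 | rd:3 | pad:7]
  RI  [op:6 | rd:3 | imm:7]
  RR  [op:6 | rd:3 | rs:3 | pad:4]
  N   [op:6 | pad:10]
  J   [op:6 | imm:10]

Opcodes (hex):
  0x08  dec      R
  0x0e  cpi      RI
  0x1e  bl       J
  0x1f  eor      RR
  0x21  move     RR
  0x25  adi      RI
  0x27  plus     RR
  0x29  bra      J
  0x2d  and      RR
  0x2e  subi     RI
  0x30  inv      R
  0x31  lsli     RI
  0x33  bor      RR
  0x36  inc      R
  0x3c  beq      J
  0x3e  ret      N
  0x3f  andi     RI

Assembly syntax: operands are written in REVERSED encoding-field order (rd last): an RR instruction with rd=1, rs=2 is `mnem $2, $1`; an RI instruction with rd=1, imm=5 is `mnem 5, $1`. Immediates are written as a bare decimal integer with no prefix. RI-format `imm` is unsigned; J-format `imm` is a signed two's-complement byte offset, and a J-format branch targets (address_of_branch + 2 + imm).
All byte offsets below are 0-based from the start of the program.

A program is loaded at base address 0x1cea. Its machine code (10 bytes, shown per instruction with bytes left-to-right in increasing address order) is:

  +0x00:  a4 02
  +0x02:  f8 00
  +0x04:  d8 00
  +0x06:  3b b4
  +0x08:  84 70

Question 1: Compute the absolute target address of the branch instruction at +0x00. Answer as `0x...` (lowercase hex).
[00] a4 02 → 0xa402
  op=0xa402>>10=0x29 ⇒ bra (J)
  imm@[9:0]=0x2 ⇒ 2
  target = base 0x1cea + off 0x00 + 2 + imm 2 = 0x1cee

0x1cee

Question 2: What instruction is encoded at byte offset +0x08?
@+08  big-endian(84 70) = 0x8470
  top 6b → 0x21 → move [RR]
  rd: (w>>7)&0x7=0x0 → $0
  rs: (w>>4)&0x7=0x7 → $7

move $7, $0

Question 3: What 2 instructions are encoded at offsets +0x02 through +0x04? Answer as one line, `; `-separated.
[02] f8 00 → 0xf800
  opcode bits[15:10]=0x3e: ret/N
[04] d8 00 → 0xd800
  opcode bits[15:10]=0x36: inc/R
  [9:7] rd=0 = $0

ret; inc $0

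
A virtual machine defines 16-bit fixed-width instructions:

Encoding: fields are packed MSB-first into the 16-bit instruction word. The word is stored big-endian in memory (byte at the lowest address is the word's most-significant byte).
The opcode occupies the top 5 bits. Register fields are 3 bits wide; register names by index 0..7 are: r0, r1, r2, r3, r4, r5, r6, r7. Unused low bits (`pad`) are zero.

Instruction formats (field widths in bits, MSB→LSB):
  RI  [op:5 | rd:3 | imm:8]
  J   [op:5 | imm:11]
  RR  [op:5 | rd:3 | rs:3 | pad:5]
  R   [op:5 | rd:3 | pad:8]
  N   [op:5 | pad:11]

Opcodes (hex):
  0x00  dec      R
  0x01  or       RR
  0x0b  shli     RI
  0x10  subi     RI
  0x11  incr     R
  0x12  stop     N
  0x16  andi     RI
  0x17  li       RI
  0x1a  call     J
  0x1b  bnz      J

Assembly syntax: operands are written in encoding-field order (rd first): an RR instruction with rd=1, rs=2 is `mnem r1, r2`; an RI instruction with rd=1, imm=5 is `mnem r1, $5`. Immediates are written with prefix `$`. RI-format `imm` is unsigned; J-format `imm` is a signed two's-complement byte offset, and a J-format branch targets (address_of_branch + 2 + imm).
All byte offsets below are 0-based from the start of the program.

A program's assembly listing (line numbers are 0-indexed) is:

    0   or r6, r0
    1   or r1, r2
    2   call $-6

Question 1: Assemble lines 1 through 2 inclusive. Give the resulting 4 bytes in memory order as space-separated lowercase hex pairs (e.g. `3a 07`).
1. or fields op=0x1:5|rd=1:3|rs=2:3|pad=0:5 → word 0940h → 09 40
2. call fields op=0x1a:5|imm=-6:11 → word d7fah → d7 fa

09 40 d7 fa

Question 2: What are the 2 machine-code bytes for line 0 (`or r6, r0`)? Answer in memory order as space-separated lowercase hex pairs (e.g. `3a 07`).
0e 00

L0: or op=0x1:5|rd=6:3|rs=0:3|pad=0:5 ⇒ 0x0e00 ⇒ big 0e 00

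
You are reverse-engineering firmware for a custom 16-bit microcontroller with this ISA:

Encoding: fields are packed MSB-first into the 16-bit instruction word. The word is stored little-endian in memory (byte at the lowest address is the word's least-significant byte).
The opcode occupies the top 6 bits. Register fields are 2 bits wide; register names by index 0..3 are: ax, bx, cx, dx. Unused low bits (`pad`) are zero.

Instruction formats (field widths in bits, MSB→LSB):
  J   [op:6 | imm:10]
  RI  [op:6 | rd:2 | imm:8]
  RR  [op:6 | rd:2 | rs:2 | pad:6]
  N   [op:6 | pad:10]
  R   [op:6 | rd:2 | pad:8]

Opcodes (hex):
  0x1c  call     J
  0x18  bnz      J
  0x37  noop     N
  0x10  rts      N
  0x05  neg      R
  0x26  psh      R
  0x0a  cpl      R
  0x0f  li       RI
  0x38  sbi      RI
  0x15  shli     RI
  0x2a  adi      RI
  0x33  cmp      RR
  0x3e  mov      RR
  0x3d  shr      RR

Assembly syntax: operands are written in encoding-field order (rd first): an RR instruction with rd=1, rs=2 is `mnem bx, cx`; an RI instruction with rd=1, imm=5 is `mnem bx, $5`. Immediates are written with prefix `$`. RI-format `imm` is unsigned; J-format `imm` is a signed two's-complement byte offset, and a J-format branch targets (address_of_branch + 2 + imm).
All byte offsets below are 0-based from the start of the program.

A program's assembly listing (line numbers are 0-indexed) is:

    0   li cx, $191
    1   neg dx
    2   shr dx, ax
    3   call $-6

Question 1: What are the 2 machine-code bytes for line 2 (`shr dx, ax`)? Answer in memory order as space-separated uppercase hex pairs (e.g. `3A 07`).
00 F7

2. shr fields op=0x3d:6|rd=3:2|rs=0:2|pad=0:6 → word f700h → 00 f7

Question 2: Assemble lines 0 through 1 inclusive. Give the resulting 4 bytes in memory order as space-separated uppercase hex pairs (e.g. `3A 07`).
BF 3E 00 17

line 0 (li): pack op=0xf:6|rd=2:2|imm=191:8 = 0x3ebf; little→ bf 3e
line 1 (neg): pack op=0x5:6|rd=3:2|pad=0:8 = 0x1700; little→ 00 17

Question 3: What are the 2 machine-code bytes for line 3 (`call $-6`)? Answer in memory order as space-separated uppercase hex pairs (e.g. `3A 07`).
FA 73

3. call fields op=0x1c:6|imm=-6:10 → word 73fah → fa 73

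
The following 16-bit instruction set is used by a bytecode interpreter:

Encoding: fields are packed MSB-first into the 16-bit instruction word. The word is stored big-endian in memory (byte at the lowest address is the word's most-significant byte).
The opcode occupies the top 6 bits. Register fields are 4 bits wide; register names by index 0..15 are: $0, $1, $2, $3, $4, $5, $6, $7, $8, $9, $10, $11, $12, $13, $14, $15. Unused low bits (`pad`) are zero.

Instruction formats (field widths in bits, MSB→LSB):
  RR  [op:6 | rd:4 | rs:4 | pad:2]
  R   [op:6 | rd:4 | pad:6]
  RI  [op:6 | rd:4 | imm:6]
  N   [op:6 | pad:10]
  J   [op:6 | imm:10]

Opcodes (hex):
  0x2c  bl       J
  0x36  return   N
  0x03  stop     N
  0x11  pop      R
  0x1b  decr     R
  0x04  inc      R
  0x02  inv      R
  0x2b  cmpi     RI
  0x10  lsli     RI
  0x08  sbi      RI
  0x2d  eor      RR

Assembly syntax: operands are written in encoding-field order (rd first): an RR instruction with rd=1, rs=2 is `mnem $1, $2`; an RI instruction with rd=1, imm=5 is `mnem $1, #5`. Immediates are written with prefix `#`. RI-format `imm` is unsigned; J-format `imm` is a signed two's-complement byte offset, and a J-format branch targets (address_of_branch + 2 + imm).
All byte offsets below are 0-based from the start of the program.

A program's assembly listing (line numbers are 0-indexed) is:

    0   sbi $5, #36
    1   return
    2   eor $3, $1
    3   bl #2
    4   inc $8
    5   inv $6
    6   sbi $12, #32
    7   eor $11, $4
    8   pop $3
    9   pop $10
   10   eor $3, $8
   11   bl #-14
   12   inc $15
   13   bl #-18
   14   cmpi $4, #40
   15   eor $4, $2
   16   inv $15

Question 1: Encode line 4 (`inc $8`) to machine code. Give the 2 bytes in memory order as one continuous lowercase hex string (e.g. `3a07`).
L4: inc op=0x4:6|rd=8:4|pad=0:6 ⇒ 0x1200 ⇒ big 12 00

1200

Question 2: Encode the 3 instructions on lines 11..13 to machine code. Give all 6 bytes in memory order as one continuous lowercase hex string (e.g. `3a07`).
b3f213c0b3ee

L11: bl op=0x2c:6|imm=-14:10 ⇒ 0xb3f2 ⇒ big b3 f2
L12: inc op=0x4:6|rd=15:4|pad=0:6 ⇒ 0x13c0 ⇒ big 13 c0
L13: bl op=0x2c:6|imm=-18:10 ⇒ 0xb3ee ⇒ big b3 ee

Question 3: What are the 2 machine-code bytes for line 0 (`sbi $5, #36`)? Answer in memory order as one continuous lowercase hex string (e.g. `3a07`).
0. sbi fields op=0x8:6|rd=5:4|imm=36:6 → word 2164h → 21 64

2164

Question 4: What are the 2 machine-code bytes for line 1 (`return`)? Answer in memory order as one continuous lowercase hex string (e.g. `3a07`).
L1: return op=0x36:6|pad=0:10 ⇒ 0xd800 ⇒ big d8 00

d800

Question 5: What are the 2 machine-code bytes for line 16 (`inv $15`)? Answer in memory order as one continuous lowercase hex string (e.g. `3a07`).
0bc0

16. inv fields op=0x2:6|rd=15:4|pad=0:6 → word 0bc0h → 0b c0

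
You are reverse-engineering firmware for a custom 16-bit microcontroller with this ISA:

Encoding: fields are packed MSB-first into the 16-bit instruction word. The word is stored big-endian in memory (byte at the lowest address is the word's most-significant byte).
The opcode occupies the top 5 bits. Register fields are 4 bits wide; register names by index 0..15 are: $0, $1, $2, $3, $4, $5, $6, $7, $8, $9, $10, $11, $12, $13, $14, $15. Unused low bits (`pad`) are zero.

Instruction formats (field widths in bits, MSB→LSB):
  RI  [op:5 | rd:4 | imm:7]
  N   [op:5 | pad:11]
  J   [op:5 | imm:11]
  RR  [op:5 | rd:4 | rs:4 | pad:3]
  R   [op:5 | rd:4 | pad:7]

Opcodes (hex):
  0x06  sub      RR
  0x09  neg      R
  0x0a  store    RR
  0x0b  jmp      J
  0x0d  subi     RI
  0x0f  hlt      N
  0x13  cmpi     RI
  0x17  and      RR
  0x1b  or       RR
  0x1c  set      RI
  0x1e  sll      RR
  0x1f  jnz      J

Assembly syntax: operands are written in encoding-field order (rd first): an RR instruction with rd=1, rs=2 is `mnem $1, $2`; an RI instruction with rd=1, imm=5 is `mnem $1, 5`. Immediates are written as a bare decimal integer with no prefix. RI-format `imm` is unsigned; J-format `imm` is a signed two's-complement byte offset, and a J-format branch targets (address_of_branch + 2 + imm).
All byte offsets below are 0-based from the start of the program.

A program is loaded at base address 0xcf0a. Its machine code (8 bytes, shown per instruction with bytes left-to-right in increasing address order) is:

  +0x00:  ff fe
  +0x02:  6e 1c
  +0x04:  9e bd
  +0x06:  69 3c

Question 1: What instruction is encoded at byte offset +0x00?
jnz -2

[00] ff fe → 0xfffe
  top 5b → 0x1f → jnz [J]
  [10:0] imm=2046 (s11→-2) = -2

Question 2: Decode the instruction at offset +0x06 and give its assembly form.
subi $2, 60

[06] 69 3c → 0x693c
  op=0x693c>>11=0xd ⇒ subi (RI)
  rd@[10:7]=0x2 ⇒ $2
  imm@[6:0]=0x3c ⇒ 60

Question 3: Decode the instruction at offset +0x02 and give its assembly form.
off 0x02: read 6e 1c as big → 0x6e1c
  op=0x6e1c>>11=0xd ⇒ subi (RI)
  [10:7] rd=12 = $12
  [6:0] imm=28 = 28

subi $12, 28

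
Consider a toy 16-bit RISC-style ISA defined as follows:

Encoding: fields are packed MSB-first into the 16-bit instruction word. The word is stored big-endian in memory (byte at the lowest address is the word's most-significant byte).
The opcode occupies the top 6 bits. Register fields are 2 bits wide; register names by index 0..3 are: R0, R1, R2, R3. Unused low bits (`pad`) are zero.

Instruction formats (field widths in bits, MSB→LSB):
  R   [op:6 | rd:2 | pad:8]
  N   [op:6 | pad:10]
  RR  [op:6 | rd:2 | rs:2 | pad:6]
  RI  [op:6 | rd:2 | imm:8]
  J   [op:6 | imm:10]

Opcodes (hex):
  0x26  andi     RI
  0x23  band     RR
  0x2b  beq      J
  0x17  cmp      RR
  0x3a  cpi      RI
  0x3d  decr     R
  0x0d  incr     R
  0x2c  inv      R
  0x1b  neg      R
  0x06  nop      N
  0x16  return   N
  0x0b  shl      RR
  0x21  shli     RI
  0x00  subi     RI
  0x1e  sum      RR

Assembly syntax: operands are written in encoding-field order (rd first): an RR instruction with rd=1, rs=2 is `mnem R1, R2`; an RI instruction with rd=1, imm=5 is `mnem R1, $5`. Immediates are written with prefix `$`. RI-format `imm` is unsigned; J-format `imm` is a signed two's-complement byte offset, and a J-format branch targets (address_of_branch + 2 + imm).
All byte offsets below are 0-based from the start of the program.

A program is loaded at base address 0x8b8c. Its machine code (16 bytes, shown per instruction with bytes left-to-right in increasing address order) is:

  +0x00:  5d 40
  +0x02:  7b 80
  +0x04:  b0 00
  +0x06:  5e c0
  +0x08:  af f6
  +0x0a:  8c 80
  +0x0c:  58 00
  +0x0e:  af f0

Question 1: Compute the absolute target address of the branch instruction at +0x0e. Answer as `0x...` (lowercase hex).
@+0e  big-endian(af f0) = 0xaff0
  top 6b → 0x2b → beq [J]
  imm: (w>>0)&0x3ff=0x3f0 (s10→-16) → $-16
  target = base 0x8b8c + off 0x0e + 2 + imm -16 = 0x8b8c

0x8b8c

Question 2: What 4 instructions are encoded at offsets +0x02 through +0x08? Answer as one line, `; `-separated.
[02] 7b 80 → 0x7b80
  op=0x7b80>>10=0x1e ⇒ sum (RR)
  rd: (w>>8)&0x3=0x3 → R3
  rs: (w>>6)&0x3=0x2 → R2
[04] b0 00 → 0xb000
  op=0xb000>>10=0x2c ⇒ inv (R)
  rd: (w>>8)&0x3=0x0 → R0
[06] 5e c0 → 0x5ec0
  op=0x5ec0>>10=0x17 ⇒ cmp (RR)
  rd: (w>>8)&0x3=0x2 → R2
  rs: (w>>6)&0x3=0x3 → R3
[08] af f6 → 0xaff6
  op=0xaff6>>10=0x2b ⇒ beq (J)
  imm: (w>>0)&0x3ff=0x3f6 (s10→-10) → $-10

sum R3, R2; inv R0; cmp R2, R3; beq $-10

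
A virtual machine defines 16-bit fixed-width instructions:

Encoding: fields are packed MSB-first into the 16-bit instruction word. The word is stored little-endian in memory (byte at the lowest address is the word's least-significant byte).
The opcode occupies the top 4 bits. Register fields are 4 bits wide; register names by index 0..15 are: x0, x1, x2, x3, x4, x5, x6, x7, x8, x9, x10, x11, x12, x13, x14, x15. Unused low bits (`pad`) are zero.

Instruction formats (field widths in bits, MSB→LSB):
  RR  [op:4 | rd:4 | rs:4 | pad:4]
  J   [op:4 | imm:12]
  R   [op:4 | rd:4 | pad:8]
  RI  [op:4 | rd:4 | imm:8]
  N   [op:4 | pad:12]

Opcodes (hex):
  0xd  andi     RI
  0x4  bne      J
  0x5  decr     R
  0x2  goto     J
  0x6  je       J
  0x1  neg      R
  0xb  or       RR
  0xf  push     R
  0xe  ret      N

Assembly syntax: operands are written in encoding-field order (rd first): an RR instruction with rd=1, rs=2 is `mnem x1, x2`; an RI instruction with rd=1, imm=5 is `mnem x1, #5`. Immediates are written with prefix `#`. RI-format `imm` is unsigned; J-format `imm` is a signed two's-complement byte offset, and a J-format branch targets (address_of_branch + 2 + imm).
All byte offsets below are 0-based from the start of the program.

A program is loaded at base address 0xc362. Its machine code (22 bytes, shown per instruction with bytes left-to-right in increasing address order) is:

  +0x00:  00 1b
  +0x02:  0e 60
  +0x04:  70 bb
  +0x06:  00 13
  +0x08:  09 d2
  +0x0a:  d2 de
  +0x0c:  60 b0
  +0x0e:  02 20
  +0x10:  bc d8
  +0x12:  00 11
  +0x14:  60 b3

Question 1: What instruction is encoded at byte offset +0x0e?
@+0e  little-endian(02 20) = 0x2002
  top 4b → 0x2 → goto [J]
  imm@[11:0]=0x2 ⇒ #2

goto #2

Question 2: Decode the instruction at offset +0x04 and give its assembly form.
[04] 70 bb → 0xbb70
  op=0xbb70>>12=0xb ⇒ or (RR)
  rd: (w>>8)&0xf=0xb → x11
  rs: (w>>4)&0xf=0x7 → x7

or x11, x7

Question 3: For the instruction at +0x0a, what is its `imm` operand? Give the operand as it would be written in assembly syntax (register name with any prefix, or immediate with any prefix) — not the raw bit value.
#210

@+0a  little-endian(d2 de) = 0xded2
  top 4b → 0xd → andi [RI]
  rd@[11:8]=0xe ⇒ x14
  imm@[7:0]=0xd2 ⇒ #210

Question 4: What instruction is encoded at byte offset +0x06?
[06] 00 13 → 0x1300
  op=0x1300>>12=0x1 ⇒ neg (R)
  [11:8] rd=3 = x3

neg x3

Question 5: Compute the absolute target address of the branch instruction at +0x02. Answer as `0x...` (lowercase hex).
+0x02: 0e 60 ⇒ word 0x600e (little)
  op=0x600e>>12=0x6 ⇒ je (J)
  imm@[11:0]=0xe ⇒ #14
  target = base 0xc362 + off 0x02 + 2 + imm 14 = 0xc374

0xc374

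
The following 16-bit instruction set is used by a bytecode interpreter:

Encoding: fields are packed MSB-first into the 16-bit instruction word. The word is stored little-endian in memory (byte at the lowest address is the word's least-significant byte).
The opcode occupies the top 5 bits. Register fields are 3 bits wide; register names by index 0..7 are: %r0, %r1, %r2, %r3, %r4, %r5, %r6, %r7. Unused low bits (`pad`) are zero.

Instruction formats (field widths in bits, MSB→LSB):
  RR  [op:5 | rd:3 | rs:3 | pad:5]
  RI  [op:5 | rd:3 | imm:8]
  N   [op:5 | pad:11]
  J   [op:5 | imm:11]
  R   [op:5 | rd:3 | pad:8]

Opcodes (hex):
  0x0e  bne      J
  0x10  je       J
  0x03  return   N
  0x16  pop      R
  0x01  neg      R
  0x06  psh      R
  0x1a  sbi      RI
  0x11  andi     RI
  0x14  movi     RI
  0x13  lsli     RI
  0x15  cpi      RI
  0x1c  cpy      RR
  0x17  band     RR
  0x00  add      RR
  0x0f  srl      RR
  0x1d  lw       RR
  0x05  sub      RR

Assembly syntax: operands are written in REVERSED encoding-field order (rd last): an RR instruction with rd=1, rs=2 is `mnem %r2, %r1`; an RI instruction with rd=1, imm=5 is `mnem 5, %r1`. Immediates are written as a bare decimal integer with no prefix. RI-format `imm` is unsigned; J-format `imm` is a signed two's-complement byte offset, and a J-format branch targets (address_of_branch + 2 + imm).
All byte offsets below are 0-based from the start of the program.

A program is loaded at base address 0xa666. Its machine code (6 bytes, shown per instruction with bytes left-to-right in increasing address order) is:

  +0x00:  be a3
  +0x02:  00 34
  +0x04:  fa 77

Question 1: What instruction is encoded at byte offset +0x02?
@+02  little-endian(00 34) = 0x3400
  opcode bits[15:11]=0x6: psh/R
  rd: (w>>8)&0x7=0x4 → %r4

psh %r4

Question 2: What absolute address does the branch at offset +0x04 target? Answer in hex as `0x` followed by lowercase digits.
@+04  little-endian(fa 77) = 0x77fa
  op=0x77fa>>11=0xe ⇒ bne (J)
  imm@[10:0]=0x7fa (s11→-6) ⇒ -6
  target = base 0xa666 + off 0x04 + 2 + imm -6 = 0xa666

0xa666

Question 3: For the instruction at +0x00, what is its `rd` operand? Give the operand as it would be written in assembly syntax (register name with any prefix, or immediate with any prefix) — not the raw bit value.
[00] be a3 → 0xa3be
  op=0xa3be>>11=0x14 ⇒ movi (RI)
  rd: (w>>8)&0x7=0x3 → %r3
  imm: (w>>0)&0xff=0xbe → 190

%r3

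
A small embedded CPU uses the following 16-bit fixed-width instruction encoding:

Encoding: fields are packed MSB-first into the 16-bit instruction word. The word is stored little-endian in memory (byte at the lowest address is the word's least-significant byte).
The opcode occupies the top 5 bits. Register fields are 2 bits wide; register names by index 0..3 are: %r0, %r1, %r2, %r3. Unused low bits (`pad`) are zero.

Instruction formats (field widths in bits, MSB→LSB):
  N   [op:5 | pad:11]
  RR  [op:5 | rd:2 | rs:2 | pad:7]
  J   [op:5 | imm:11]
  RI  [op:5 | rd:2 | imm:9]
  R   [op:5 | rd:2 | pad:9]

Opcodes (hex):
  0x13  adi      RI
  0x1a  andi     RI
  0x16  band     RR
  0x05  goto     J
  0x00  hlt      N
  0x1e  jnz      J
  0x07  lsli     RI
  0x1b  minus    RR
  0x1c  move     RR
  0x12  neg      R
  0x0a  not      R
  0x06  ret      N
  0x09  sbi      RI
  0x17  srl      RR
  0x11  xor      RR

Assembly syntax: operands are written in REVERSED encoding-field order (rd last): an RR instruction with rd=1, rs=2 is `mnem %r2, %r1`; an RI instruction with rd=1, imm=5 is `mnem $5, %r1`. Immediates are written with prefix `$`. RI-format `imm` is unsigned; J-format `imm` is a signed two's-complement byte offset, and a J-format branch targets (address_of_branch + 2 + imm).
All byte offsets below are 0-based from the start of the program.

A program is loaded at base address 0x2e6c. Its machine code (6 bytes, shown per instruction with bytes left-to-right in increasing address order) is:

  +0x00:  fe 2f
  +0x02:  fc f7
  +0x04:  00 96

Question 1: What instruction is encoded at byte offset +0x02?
jnz $-4

+0x02: fc f7 ⇒ word 0xf7fc (little)
  top 5b → 0x1e → jnz [J]
  [10:0] imm=2044 (s11→-4) = $-4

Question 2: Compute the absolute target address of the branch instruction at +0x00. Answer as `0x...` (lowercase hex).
0x2e6c

+0x00: fe 2f ⇒ word 0x2ffe (little)
  top 5b → 0x5 → goto [J]
  imm@[10:0]=0x7fe (s11→-2) ⇒ $-2
  target = base 0x2e6c + off 0x00 + 2 + imm -2 = 0x2e6c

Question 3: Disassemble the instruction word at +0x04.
neg %r3

@+04  little-endian(00 96) = 0x9600
  opcode bits[15:11]=0x12: neg/R
  rd@[10:9]=0x3 ⇒ %r3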